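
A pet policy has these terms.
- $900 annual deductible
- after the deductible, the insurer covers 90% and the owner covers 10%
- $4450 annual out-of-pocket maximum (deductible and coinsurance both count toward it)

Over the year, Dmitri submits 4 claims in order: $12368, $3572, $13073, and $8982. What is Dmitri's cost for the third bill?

$1307.30

#1 ($12368): deductible takes $900, $11468 remains; 10% of $11468 = $1146.80. Owner owes $2046.80 (running OOP $2046.80).
#2 ($3572): 10% coinsurance on $3572 = $357.20. Cost to owner: $357.20. OOP to date $2404.
#3 ($13073): deductible met; 10% of $13073 = $1307.30. Cost to owner: $1307.30. OOP to date $3711.30.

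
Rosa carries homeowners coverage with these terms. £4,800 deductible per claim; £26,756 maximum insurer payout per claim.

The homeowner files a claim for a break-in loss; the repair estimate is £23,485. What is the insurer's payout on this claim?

Subtract the deductible: £23,485 − £4,800 = £18,685.
That's under the £26,756 cap, so the insurer reimburses the full £18,685.

£18,685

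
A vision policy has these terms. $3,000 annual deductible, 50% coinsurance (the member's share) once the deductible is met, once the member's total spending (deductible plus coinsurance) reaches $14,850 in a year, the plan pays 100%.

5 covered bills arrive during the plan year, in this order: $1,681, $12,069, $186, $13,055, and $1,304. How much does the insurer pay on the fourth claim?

$6,673

Claim 1 — $1,681: fully absorbed by the deductible. Member owes $1,681 (running OOP $1,681). Plan pays $1,681 − $1,681 = $0.
Claim 2 — $12,069: $1,319 to deductible, leaving $10,750; 50% of $10,750 = $5,375. Member owes $6,694 (running OOP $8,375). Insurer: $12,069 − $6,694 = $5,375.
Claim 3 — $186: deductible met; 50% of $186 = $93. Cost to member: $93. OOP to date $8,468. Insurer: $186 − $93 = $93.
Claim 4 — $13,055: deductible met; 50% of $13,055 = $6,527.50. Adding that to $8,468 gives $14,995.50, past the $14,850 cap; member pays only $14,850 − $8,468 = $6,382. Insurer: $13,055 − $6,382 = $6,673.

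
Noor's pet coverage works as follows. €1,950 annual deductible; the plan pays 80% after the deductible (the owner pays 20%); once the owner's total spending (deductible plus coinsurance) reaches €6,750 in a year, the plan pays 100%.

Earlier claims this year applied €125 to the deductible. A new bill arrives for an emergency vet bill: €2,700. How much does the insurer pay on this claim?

€700

€125 of the €1,950 deductible is already met, leaving €1,825.
The remaining €875 (= €2,700 − €1,825) moves to coinsurance.
Coinsurance: €875 × 20% = €175.
Owner responsibility before any cap: €1,825 + €175 = €2,000.
Year-to-date out-of-pocket becomes €125 + €2,000 = €2,125, still under the €6,750 maximum, so no cap applies.
The insurer covers the remainder: €2,700 − €2,000 = €700.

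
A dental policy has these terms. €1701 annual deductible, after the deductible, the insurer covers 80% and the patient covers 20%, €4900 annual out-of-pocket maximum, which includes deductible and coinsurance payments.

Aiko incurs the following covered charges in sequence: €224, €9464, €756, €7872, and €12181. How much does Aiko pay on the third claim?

€151.20

Claim 1 (€224): fully absorbed by the deductible. Cost to patient: €224. OOP to date €224.
Claim 2 (€9464): €1477 finishes the deductible; €7987 goes to coinsurance; patient's 20% is €1597.40. Patient owes €3074.40 (running OOP €3298.40).
Claim 3 (€756): 20% coinsurance on €756 = €151.20. Cost to patient: €151.20. OOP to date €3449.60.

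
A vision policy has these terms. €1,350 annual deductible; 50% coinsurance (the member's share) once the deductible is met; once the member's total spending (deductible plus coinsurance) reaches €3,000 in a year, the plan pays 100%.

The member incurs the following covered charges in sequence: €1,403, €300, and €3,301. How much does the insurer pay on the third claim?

Bill 1, €1,403: €1,350 finishes the deductible; €53 goes to coinsurance; coinsurance €53 × 50% = €26.50. Member owes €1,376.50 (running OOP €1,376.50). Plan pays €1,403 − €1,376.50 = €26.50.
Bill 2, €300: deductible already satisfied, so member's share is 50% × €300 = €150. Member pays €150; OOP now €1,526.50. Plan pays €300 − €150 = €150.
Bill 3, €3,301: 50% coinsurance on €3,301 = €1,650.50. That would push OOP to €3,177, over the €3,000 cap, so member pays €3,000 − €1,526.50 = €1,473.50. Insurer: €3,301 − €1,473.50 = €1,827.50.

€1,827.50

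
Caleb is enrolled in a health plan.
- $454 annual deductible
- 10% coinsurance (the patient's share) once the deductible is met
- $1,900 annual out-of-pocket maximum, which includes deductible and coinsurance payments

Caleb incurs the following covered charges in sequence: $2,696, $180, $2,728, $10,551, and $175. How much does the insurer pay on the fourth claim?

$9,620

Claim 1 — $2,696: $454 finishes the deductible; $2,242 goes to coinsurance; patient's 10% is $224.20. Patient pays $678.20; OOP now $678.20. Insurer: $2,696 − $678.20 = $2,017.80.
Claim 2 — $180: deductible already satisfied, so patient's share is 10% × $180 = $18. Cost to patient: $18. OOP to date $696.20. Plan pays $180 − $18 = $162.
Claim 3 — $2,728: deductible met; 10% of $2,728 = $272.80. Patient owes $272.80 (running OOP $969). Insurer: $2,728 − $272.80 = $2,455.20.
Claim 4 — $10,551: deductible already satisfied, so patient's share is 10% × $10,551 = $1,055.10. OOP would hit $2,024.10 > $1,900, so the cap limits the patient to $1,900 − $969 = $931. Insurer: $10,551 − $931 = $9,620.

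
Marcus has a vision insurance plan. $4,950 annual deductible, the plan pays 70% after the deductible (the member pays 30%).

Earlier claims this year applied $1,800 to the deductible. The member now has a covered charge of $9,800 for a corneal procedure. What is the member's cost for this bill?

$5,145

Remaining deductible: $4,950 − $1,800 = $3,150.
The remaining $6,650 (= $9,800 − $3,150) moves to coinsurance.
30% of $6,650 = $1,995 falls to the member.
So the member owes $3,150 + $1,995 = $5,145.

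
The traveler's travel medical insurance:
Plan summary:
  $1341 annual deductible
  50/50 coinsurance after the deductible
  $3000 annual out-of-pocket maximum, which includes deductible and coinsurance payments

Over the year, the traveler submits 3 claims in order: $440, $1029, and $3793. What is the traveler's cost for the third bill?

$1595

Bill 1, $440: fully absorbed by the deductible. Traveler pays $440; OOP now $440.
Bill 2, $1029: $901 to deductible, leaving $128; 50% of $128 = $64. Traveler owes $965 (running OOP $1405).
Bill 3, $3793: deductible already satisfied, so traveler's share is 50% × $3793 = $1896.50. OOP would hit $3301.50 > $3000, so the cap limits the traveler to $3000 − $1405 = $1595.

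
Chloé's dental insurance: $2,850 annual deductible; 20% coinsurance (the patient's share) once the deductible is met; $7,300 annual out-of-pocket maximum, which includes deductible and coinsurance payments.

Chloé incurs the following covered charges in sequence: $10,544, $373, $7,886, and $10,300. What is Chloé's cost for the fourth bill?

Claim 1 — $10,544: deductible takes $2,850, $7,694 remains; coinsurance $7,694 × 20% = $1,538.80. Patient owes $4,388.80 (running OOP $4,388.80).
Claim 2 — $373: deductible already satisfied, so patient's share is 20% × $373 = $74.60. Cost to patient: $74.60. OOP to date $4,463.40.
Claim 3 — $7,886: deductible already satisfied, so patient's share is 20% × $7,886 = $1,577.20. Patient pays $1,577.20; OOP now $6,040.60.
Claim 4 — $10,300: deductible already satisfied, so patient's share is 20% × $10,300 = $2,060. OOP would hit $8,100.60 > $7,300, so the cap limits the patient to $7,300 − $6,040.60 = $1,259.40.

$1,259.40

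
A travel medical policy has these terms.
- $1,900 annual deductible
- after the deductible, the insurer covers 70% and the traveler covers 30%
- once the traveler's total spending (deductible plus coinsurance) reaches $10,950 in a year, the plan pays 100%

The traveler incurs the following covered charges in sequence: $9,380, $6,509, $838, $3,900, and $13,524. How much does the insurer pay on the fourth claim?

Claim 1 ($9,380): $1,900 finishes the deductible; $7,480 goes to coinsurance; 30% of $7,480 = $2,244. Traveler owes $4,144 (running OOP $4,144). Plan pays $9,380 − $4,144 = $5,236.
Claim 2 ($6,509): 30% coinsurance on $6,509 = $1,952.70. Traveler pays $1,952.70; OOP now $6,096.70. Plan pays $6,509 − $1,952.70 = $4,556.30.
Claim 3 ($838): deductible already satisfied, so traveler's share is 30% × $838 = $251.40. Cost to traveler: $251.40. OOP to date $6,348.10. Insurer: $838 − $251.40 = $586.60.
Claim 4 ($3,900): deductible met; 30% of $3,900 = $1,170. Traveler pays $1,170; OOP now $7,518.10. Insurer: $3,900 − $1,170 = $2,730.

$2,730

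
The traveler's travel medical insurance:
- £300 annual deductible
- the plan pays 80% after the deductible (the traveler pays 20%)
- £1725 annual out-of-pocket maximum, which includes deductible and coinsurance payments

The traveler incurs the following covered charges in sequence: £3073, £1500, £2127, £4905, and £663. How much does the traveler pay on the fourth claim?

#1 (£3073): deductible takes £300, £2773 remains; 20% of £2773 = £554.60. Traveler pays £854.60; OOP now £854.60.
#2 (£1500): 20% coinsurance on £1500 = £300. Traveler pays £300; OOP now £1154.60.
#3 (£2127): deductible met; 20% of £2127 = £425.40. Cost to traveler: £425.40. OOP to date £1580.
#4 (£4905): deductible already satisfied, so traveler's share is 20% × £4905 = £981. Adding that to £1580 gives £2561, past the £1725 cap; traveler pays only £1725 − £1580 = £145.

£145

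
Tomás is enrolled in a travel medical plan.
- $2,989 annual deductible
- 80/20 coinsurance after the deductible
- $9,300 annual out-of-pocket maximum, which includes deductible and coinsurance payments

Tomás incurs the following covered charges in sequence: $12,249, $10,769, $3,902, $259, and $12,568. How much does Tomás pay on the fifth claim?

Claim 1 — $12,249: $2,989 to deductible, leaving $9,260; coinsurance $9,260 × 20% = $1,852. Traveler pays $4,841; OOP now $4,841.
Claim 2 — $10,769: deductible already satisfied, so traveler's share is 20% × $10,769 = $2,153.80. Traveler owes $2,153.80 (running OOP $6,994.80).
Claim 3 — $3,902: deductible already satisfied, so traveler's share is 20% × $3,902 = $780.40. Traveler owes $780.40 (running OOP $7,775.20).
Claim 4 — $259: 20% coinsurance on $259 = $51.80. Traveler owes $51.80 (running OOP $7,827).
Claim 5 — $12,568: deductible met; 20% of $12,568 = $2,513.60. OOP would hit $10,340.60 > $9,300, so the cap limits the traveler to $9,300 − $7,827 = $1,473.

$1,473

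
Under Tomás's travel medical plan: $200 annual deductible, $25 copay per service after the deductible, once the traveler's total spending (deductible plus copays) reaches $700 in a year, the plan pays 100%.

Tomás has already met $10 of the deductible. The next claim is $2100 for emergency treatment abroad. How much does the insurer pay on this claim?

$1885

Deductible still to meet: $200 − $10 = $190.
The remaining $1910 (= $2100 − $190) moves to the copay.
Copay on this service: $25.
So the traveler owes $190 + $25 = $215 before any cap.
Year-to-date out-of-pocket becomes $10 + $215 = $225, still under the $700 maximum, so no cap applies.
The plan picks up $2100 − $215 = $1885.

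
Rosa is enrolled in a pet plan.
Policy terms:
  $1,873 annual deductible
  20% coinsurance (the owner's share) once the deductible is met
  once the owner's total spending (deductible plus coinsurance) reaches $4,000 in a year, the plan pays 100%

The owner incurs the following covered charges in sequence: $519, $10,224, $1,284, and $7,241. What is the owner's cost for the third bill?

$256.80

Bill 1, $519: entire amount goes to the deductible. Owner owes $519 (running OOP $519).
Bill 2, $10,224: deductible takes $1,354, $8,870 remains; 20% of $8,870 = $1,774. Cost to owner: $3,128. OOP to date $3,647.
Bill 3, $1,284: deductible met; 20% of $1,284 = $256.80. Owner owes $256.80 (running OOP $3,903.80).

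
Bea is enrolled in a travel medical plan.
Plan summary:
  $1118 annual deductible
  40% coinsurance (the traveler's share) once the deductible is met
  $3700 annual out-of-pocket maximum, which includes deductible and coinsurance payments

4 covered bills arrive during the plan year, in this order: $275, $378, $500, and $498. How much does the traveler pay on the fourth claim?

$199.20

Claim 1 ($275): entire amount goes to the deductible. Cost to traveler: $275. OOP to date $275.
Claim 2 ($378): all of it applies to the deductible. Cost to traveler: $378. OOP to date $653.
Claim 3 ($500): $465 finishes the deductible; $35 goes to coinsurance; coinsurance $35 × 40% = $14. Traveler pays $479; OOP now $1132.
Claim 4 ($498): 40% coinsurance on $498 = $199.20. Traveler pays $199.20; OOP now $1331.20.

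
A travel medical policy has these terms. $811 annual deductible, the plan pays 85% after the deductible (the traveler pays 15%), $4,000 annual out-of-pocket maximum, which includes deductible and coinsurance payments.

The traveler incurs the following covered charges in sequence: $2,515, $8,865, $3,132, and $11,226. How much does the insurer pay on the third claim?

$2,662.20

Claim 1 ($2,515): $811 finishes the deductible; $1,704 goes to coinsurance; 15% of $1,704 = $255.60. Traveler owes $1,066.60 (running OOP $1,066.60). Insurer: $2,515 − $1,066.60 = $1,448.40.
Claim 2 ($8,865): deductible met; 15% of $8,865 = $1,329.75. Cost to traveler: $1,329.75. OOP to date $2,396.35. Insurer: $8,865 − $1,329.75 = $7,535.25.
Claim 3 ($3,132): 15% coinsurance on $3,132 = $469.80. Traveler pays $469.80; OOP now $2,866.15. Plan pays $3,132 − $469.80 = $2,662.20.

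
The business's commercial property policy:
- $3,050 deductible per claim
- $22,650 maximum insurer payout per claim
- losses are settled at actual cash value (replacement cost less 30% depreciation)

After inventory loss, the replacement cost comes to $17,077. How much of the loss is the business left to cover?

At 30% depreciation, ACV = $17,077 − $5,123.10 = $11,953.90.
After the deductible, $11,953.90 − $3,050 = $8,903.90 remains.
That's under the $22,650 cap, so the insurer reimburses the full $8,903.90.
Out of pocket: $17,077 − $8,903.90 = $8,173.10.

$8,173.10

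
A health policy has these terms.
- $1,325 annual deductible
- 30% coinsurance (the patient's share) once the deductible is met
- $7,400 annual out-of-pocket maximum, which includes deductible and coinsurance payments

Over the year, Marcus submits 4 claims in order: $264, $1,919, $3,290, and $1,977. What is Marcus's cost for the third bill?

$987

Claim 1 — $264: all of it applies to the deductible. Patient owes $264 (running OOP $264).
Claim 2 — $1,919: $1,061 finishes the deductible; $858 goes to coinsurance; 30% of $858 = $257.40. Patient pays $1,318.40; OOP now $1,582.40.
Claim 3 — $3,290: deductible met; 30% of $3,290 = $987. Patient owes $987 (running OOP $2,569.40).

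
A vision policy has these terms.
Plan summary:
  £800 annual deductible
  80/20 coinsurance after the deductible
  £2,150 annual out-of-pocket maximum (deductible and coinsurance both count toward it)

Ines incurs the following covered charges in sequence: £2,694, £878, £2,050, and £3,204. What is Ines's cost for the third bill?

Bill 1, £2,694: £800 to deductible, leaving £1,894; member's 20% is £378.80. Cost to member: £1,178.80. OOP to date £1,178.80.
Bill 2, £878: 20% coinsurance on £878 = £175.60. Cost to member: £175.60. OOP to date £1,354.40.
Bill 3, £2,050: 20% coinsurance on £2,050 = £410. Member pays £410; OOP now £1,764.40.

£410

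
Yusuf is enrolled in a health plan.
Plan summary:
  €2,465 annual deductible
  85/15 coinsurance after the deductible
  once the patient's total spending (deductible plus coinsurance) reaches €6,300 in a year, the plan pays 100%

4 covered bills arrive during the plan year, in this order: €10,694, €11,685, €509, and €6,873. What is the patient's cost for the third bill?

€76.35

Claim 1 (€10,694): €2,465 to deductible, leaving €8,229; coinsurance €8,229 × 15% = €1,234.35. Cost to patient: €3,699.35. OOP to date €3,699.35.
Claim 2 (€11,685): deductible met; 15% of €11,685 = €1,752.75. Cost to patient: €1,752.75. OOP to date €5,452.10.
Claim 3 (€509): 15% coinsurance on €509 = €76.35. Patient owes €76.35 (running OOP €5,528.45).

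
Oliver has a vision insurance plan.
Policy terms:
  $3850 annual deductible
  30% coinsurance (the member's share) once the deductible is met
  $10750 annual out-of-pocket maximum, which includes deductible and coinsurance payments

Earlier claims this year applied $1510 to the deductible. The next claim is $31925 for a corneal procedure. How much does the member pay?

Deductible still to meet: $3850 − $1510 = $2340.
That leaves $31925 − $2340 = $29585 for coinsurance.
30% of $29585 = $8875.50 falls to the member.
Member responsibility before any cap: $2340 + $8875.50 = $11215.50.
That would bring total out-of-pocket to $12725.50, past the $10750 cap. The member is capped at $10750 − $1510 = $9240 on this claim.

$9240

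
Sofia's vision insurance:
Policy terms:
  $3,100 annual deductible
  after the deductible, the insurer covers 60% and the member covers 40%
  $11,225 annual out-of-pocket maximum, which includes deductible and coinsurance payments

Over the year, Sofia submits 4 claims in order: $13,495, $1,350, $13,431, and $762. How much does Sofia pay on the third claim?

$3,427

#1 ($13,495): deductible takes $3,100, $10,395 remains; member's 40% is $4,158. Member owes $7,258 (running OOP $7,258).
#2 ($1,350): deductible already satisfied, so member's share is 40% × $1,350 = $540. Member pays $540; OOP now $7,798.
#3 ($13,431): 40% coinsurance on $13,431 = $5,372.40. OOP would hit $13,170.40 > $11,225, so the cap limits the member to $11,225 − $7,798 = $3,427.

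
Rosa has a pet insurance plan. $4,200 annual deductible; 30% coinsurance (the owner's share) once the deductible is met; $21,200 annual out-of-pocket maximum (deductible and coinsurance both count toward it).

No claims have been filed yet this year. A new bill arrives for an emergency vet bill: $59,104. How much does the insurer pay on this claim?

$38,432.80

Deductible not yet touched, so the first $4,200 of the bill goes to the deductible.
The remaining $54,904 (= $59,104 − $4,200) moves to coinsurance.
Coinsurance: $54,904 × 30% = $16,471.20.
Owner responsibility before any cap: $4,200 + $16,471.20 = $20,671.20.
Year-to-date out-of-pocket becomes $0 + $20,671.20 = $20,671.20, still under the $21,200 maximum, so no cap applies.
Insurer pays the balance: $59,104 − $20,671.20 = $38,432.80.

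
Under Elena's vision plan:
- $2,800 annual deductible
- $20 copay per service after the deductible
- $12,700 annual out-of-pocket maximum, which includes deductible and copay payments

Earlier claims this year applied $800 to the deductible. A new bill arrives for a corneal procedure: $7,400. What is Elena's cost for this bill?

$800 of the $2,800 deductible is already met, leaving $2,000.
That leaves $7,400 − $2,000 = $5,400 for the copay.
Copay on this service: $20.
Member responsibility before any cap: $2,000 + $20 = $2,020.
Year-to-date out-of-pocket becomes $800 + $2,020 = $2,820, still under the $12,700 maximum, so no cap applies.

$2,020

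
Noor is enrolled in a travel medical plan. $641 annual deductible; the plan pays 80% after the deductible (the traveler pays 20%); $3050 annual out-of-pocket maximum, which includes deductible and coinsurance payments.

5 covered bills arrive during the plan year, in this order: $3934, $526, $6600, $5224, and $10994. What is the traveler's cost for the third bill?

$1320

Claim 1 — $3934: $641 to deductible, leaving $3293; coinsurance $3293 × 20% = $658.60. Traveler owes $1299.60 (running OOP $1299.60).
Claim 2 — $526: deductible already satisfied, so traveler's share is 20% × $526 = $105.20. Cost to traveler: $105.20. OOP to date $1404.80.
Claim 3 — $6600: deductible met; 20% of $6600 = $1320. Traveler pays $1320; OOP now $2724.80.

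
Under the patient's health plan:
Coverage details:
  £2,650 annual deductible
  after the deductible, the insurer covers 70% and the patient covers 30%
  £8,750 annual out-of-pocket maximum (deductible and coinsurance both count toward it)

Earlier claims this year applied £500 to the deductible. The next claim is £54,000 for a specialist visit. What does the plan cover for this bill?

Remaining deductible: £2,650 − £500 = £2,150.
After the £2,150 deductible portion, £54,000 − £2,150 = £51,850 is subject to coinsurance.
Coinsurance: £51,850 × 30% = £15,555.
Patient responsibility before any cap: £2,150 + £15,555 = £17,705.
Year-to-date out-of-pocket would reach £500 + £17,705 = £18,205, above the £8,750 maximum, so the patient pays only £8,750 − £500 = £8,250.
The insurer covers the remainder: £54,000 − £8,250 = £45,750.

£45,750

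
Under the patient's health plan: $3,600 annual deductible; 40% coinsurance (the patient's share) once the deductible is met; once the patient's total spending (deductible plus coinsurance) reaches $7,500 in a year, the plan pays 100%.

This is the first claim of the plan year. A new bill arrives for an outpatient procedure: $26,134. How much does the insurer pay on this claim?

Nothing has been paid toward the $3,600 deductible, so the first $3,600 of this charge is applied there.
The remaining $22,534 (= $26,134 − $3,600) moves to coinsurance.
Coinsurance: $22,534 × 40% = $9,013.60.
That puts the patient's cost at $3,600 + $9,013.60 = $12,613.60 before any cap.
Year-to-date out-of-pocket would reach $0 + $12,613.60 = $12,613.60, above the $7,500 maximum, so the patient pays only $7,500 − $0 = $7,500.
Insurer pays the balance: $26,134 − $7,500 = $18,634.

$18,634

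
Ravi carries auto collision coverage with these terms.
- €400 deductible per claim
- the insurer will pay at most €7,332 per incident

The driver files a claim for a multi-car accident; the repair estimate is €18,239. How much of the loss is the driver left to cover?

Subtract the deductible: €18,239 − €400 = €17,839.
€17,839 exceeds the €7,332 limit, so the insurer pays the limit: €7,332.
The driver bears the rest of the original loss: €18,239 − €7,332 = €10,907.

€10,907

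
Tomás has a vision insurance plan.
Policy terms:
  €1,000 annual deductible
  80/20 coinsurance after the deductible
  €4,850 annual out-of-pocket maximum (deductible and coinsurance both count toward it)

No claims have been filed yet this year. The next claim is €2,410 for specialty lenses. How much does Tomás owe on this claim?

The full €1,000 deductible is still open; €1,000 of this bill applies to it.
That leaves €2,410 − €1,000 = €1,410 for coinsurance.
20% of €1,410 = €282 falls to the member.
That puts the member's cost at €1,000 + €282 = €1,282 before any cap.
Total out-of-pocket so far would be €0 + €1,282 = €1,282, below the €4,850 cap — no reduction.

€1,282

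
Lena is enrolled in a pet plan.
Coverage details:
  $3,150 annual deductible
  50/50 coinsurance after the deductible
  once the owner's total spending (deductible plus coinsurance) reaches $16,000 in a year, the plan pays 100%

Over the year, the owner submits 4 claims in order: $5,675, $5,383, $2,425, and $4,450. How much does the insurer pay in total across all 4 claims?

Claim 1 ($5,675): $3,150 finishes the deductible; $2,525 goes to coinsurance; coinsurance $2,525 × 50% = $1,262.50. Cost to owner: $4,412.50. OOP to date $4,412.50. Plan pays $5,675 − $4,412.50 = $1,262.50.
Claim 2 ($5,383): deductible already satisfied, so owner's share is 50% × $5,383 = $2,691.50. Owner owes $2,691.50 (running OOP $7,104). Plan pays $5,383 − $2,691.50 = $2,691.50.
Claim 3 ($2,425): deductible met; 50% of $2,425 = $1,212.50. Owner owes $1,212.50 (running OOP $8,316.50). Insurer: $2,425 − $1,212.50 = $1,212.50.
Claim 4 ($4,450): deductible met; 50% of $4,450 = $2,225. Owner owes $2,225 (running OOP $10,541.50). Plan pays $4,450 − $2,225 = $2,225.
Insurer total = bills − owner's total = $17,933 − $10,541.50 = $7,391.50.

$7,391.50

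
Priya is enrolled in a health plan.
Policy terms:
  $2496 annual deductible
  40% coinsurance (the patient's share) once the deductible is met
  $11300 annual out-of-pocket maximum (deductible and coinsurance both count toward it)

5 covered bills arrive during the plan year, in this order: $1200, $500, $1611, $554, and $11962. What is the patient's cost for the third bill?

$1122

Claim 1 — $1200: entire amount goes to the deductible. Cost to patient: $1200. OOP to date $1200.
Claim 2 — $500: entire amount goes to the deductible. Patient owes $500 (running OOP $1700).
Claim 3 — $1611: $796 finishes the deductible; $815 goes to coinsurance; patient's 40% is $326. Cost to patient: $1122. OOP to date $2822.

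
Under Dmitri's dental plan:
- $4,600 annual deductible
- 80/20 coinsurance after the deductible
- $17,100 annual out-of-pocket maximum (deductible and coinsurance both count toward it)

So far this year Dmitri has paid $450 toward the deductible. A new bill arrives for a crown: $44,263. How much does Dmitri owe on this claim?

$12,172.60

$450 of the $4,600 deductible is already met, leaving $4,150.
That leaves $44,263 − $4,150 = $40,113 for coinsurance.
Coinsurance: $40,113 × 20% = $8,022.60.
Patient responsibility before any cap: $4,150 + $8,022.60 = $12,172.60.
Cumulative spending $450 + $12,172.60 = $12,622.60 stays under the $17,100 maximum.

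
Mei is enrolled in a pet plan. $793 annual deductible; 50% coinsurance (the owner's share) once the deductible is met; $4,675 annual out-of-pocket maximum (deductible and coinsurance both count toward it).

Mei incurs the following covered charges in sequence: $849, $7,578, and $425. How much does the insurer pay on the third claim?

$360

Claim 1 — $849: deductible takes $793, $56 remains; coinsurance $56 × 50% = $28. Owner owes $821 (running OOP $821). Insurer: $849 − $821 = $28.
Claim 2 — $7,578: 50% coinsurance on $7,578 = $3,789. Owner owes $3,789 (running OOP $4,610). Insurer: $7,578 − $3,789 = $3,789.
Claim 3 — $425: 50% coinsurance on $425 = $212.50. That would push OOP to $4,822.50, over the $4,675 cap, so owner pays $4,675 − $4,610 = $65. Insurer: $425 − $65 = $360.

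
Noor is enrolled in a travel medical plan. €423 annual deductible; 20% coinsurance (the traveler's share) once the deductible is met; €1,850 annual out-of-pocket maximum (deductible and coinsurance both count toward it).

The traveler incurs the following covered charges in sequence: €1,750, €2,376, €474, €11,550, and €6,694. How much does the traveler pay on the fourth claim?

#1 (€1,750): €423 to deductible, leaving €1,327; 20% of €1,327 = €265.40. Cost to traveler: €688.40. OOP to date €688.40.
#2 (€2,376): deductible met; 20% of €2,376 = €475.20. Cost to traveler: €475.20. OOP to date €1,163.60.
#3 (€474): 20% coinsurance on €474 = €94.80. Traveler pays €94.80; OOP now €1,258.40.
#4 (€11,550): deductible met; 20% of €11,550 = €2,310. OOP would hit €3,568.40 > €1,850, so the cap limits the traveler to €1,850 − €1,258.40 = €591.60.

€591.60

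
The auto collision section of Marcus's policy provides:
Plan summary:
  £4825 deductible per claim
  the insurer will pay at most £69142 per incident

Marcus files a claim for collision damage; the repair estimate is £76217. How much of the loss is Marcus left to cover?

£7075

After the deductible, £76217 − £4825 = £71392 remains.
£71392 exceeds the £69142 limit, so the insurer pays the limit: £69142.
Out of pocket: £76217 − £69142 = £7075.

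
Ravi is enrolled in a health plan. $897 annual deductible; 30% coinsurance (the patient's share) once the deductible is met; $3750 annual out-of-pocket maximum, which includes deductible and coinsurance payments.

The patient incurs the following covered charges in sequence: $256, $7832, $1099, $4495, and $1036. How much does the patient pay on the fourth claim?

$366

Claim 1 — $256: fully absorbed by the deductible. Patient pays $256; OOP now $256.
Claim 2 — $7832: $641 to deductible, leaving $7191; coinsurance $7191 × 30% = $2157.30. Cost to patient: $2798.30. OOP to date $3054.30.
Claim 3 — $1099: 30% coinsurance on $1099 = $329.70. Patient owes $329.70 (running OOP $3384).
Claim 4 — $4495: deductible met; 30% of $4495 = $1348.50. Adding that to $3384 gives $4732.50, past the $3750 cap; patient pays only $3750 − $3384 = $366.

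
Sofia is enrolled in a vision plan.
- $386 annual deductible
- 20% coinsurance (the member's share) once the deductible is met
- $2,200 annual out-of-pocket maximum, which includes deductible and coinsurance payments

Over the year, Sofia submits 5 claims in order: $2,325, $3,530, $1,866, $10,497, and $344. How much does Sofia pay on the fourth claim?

Bill 1, $2,325: $386 to deductible, leaving $1,939; coinsurance $1,939 × 20% = $387.80. Cost to member: $773.80. OOP to date $773.80.
Bill 2, $3,530: deductible already satisfied, so member's share is 20% × $3,530 = $706. Member pays $706; OOP now $1,479.80.
Bill 3, $1,866: deductible met; 20% of $1,866 = $373.20. Member owes $373.20 (running OOP $1,853).
Bill 4, $10,497: deductible already satisfied, so member's share is 20% × $10,497 = $2,099.40. OOP would hit $3,952.40 > $2,200, so the cap limits the member to $2,200 − $1,853 = $347.

$347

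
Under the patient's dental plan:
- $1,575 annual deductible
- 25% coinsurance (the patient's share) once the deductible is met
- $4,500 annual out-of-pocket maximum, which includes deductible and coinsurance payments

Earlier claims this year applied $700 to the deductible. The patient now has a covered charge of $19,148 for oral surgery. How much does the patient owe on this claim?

$3,800

$700 of the $1,575 deductible is already met, leaving $875.
That leaves $19,148 − $875 = $18,273 for coinsurance.
Patient's 25% share of $18,273 is $4,568.25.
That puts the patient's cost at $875 + $4,568.25 = $5,443.25 before any cap.
Adding $5,443.25 to the $700 already spent would give $6,143.25, which exceeds the $4,500 cap; the patient pays just $4,500 − $700 = $3,800.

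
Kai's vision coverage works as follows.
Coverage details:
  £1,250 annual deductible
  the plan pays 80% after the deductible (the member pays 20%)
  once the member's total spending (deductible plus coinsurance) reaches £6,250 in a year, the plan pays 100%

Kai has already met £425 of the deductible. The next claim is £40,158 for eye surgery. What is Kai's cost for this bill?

£5,825

Remaining deductible: £1,250 − £425 = £825.
That leaves £40,158 − £825 = £39,333 for coinsurance.
20% of £39,333 = £7,866.60 falls to the member.
Member responsibility before any cap: £825 + £7,866.60 = £8,691.60.
Year-to-date out-of-pocket would reach £425 + £8,691.60 = £9,116.60, above the £6,250 maximum, so the member pays only £6,250 − £425 = £5,825.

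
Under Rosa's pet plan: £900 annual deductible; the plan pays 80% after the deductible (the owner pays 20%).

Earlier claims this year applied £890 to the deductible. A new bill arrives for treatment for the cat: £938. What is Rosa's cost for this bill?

Deductible still to meet: £900 − £890 = £10.
That leaves £938 − £10 = £928 for coinsurance.
20% of £928 = £185.60 falls to the owner.
So the owner owes £10 + £185.60 = £195.60.

£195.60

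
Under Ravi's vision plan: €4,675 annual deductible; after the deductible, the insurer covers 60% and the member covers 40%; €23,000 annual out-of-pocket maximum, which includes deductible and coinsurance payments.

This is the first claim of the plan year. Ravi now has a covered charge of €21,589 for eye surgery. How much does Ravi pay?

Deductible not yet touched, so the first €4,675 of the bill goes to the deductible.
The remaining €16,914 (= €21,589 − €4,675) moves to coinsurance.
Coinsurance: €16,914 × 40% = €6,765.60.
That puts the member's cost at €4,675 + €6,765.60 = €11,440.60 before any cap.
Cumulative spending €0 + €11,440.60 = €11,440.60 stays under the €23,000 maximum.

€11,440.60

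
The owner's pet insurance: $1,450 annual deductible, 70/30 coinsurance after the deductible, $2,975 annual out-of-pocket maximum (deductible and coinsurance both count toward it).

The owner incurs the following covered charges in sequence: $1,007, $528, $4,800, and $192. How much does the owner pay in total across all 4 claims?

$2,973.10

Bill 1, $1,007: all of it applies to the deductible. Owner pays $1,007; OOP now $1,007.
Bill 2, $528: $443 to deductible, leaving $85; coinsurance $85 × 30% = $25.50. Owner owes $468.50 (running OOP $1,475.50).
Bill 3, $4,800: deductible already satisfied, so owner's share is 30% × $4,800 = $1,440. Cost to owner: $1,440. OOP to date $2,915.50.
Bill 4, $192: deductible met; 30% of $192 = $57.60. Cost to owner: $57.60. OOP to date $2,973.10.
Summing the owner's payments: $1,007 + $468.50 + $1,440 + $57.60 = $2,973.10.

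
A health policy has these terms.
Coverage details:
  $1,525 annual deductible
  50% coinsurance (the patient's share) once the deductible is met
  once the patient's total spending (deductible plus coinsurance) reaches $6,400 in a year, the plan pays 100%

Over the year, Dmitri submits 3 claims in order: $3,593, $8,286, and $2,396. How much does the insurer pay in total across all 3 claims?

$7,875

Claim 1 ($3,593): $1,525 to deductible, leaving $2,068; 50% of $2,068 = $1,034. Patient pays $2,559; OOP now $2,559. Plan pays $3,593 − $2,559 = $1,034.
Claim 2 ($8,286): deductible met; 50% of $8,286 = $4,143. Adding that to $2,559 gives $6,702, past the $6,400 cap; patient pays only $6,400 − $2,559 = $3,841. Plan pays $8,286 − $3,841 = $4,445.
Claim 3 ($2,396): deductible already satisfied, so patient's share is 50% × $2,396 = $1,198. That would push OOP to $7,598, over the $6,400 cap, so patient pays $6,400 − $6,400 = $0. Plan pays $2,396 − $0 = $2,396.
Insurer total = bills − patient's total = $14,275 − $6,400 = $7,875.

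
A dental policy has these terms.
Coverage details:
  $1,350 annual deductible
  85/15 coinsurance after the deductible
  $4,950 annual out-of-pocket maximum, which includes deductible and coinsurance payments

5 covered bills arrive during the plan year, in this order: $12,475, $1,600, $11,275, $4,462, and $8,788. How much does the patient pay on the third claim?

Bill 1, $12,475: $1,350 finishes the deductible; $11,125 goes to coinsurance; 15% of $11,125 = $1,668.75. Patient owes $3,018.75 (running OOP $3,018.75).
Bill 2, $1,600: deductible met; 15% of $1,600 = $240. Cost to patient: $240. OOP to date $3,258.75.
Bill 3, $11,275: deductible met; 15% of $11,275 = $1,691.25. Patient pays $1,691.25; OOP now $4,950.

$1,691.25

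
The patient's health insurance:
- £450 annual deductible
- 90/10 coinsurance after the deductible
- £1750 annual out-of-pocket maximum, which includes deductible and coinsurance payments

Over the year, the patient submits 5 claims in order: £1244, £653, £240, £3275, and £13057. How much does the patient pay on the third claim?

#1 (£1244): £450 finishes the deductible; £794 goes to coinsurance; 10% of £794 = £79.40. Patient owes £529.40 (running OOP £529.40).
#2 (£653): deductible already satisfied, so patient's share is 10% × £653 = £65.30. Cost to patient: £65.30. OOP to date £594.70.
#3 (£240): deductible met; 10% of £240 = £24. Patient owes £24 (running OOP £618.70).

£24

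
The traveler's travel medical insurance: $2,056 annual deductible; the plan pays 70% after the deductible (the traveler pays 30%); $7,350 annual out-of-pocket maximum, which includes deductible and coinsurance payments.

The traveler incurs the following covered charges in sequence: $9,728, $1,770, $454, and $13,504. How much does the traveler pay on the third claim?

#1 ($9,728): deductible takes $2,056, $7,672 remains; coinsurance $7,672 × 30% = $2,301.60. Traveler pays $4,357.60; OOP now $4,357.60.
#2 ($1,770): deductible met; 30% of $1,770 = $531. Traveler pays $531; OOP now $4,888.60.
#3 ($454): deductible already satisfied, so traveler's share is 30% × $454 = $136.20. Traveler pays $136.20; OOP now $5,024.80.

$136.20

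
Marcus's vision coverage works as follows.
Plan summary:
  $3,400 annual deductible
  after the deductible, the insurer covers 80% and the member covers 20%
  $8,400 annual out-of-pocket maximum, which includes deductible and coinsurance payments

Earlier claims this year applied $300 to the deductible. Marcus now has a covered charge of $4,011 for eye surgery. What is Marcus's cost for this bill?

$300 of the $3,400 deductible is already met, leaving $3,100.
That leaves $4,011 − $3,100 = $911 for coinsurance.
20% of $911 = $182.20 falls to the member.
So the member owes $3,100 + $182.20 = $3,282.20 before any cap.
Total out-of-pocket so far would be $300 + $3,282.20 = $3,582.20, below the $8,400 cap — no reduction.

$3,282.20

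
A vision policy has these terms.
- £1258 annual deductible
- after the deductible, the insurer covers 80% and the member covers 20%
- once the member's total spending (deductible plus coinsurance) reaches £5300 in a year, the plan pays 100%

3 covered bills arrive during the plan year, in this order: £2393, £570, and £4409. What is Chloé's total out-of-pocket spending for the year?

Bill 1, £2393: £1258 finishes the deductible; £1135 goes to coinsurance; 20% of £1135 = £227. Member pays £1485; OOP now £1485.
Bill 2, £570: deductible already satisfied, so member's share is 20% × £570 = £114. Member pays £114; OOP now £1599.
Bill 3, £4409: deductible met; 20% of £4409 = £881.80. Member pays £881.80; OOP now £2480.80.
Total paid by the member: £1485 + £114 + £881.80 = £2480.80.

£2480.80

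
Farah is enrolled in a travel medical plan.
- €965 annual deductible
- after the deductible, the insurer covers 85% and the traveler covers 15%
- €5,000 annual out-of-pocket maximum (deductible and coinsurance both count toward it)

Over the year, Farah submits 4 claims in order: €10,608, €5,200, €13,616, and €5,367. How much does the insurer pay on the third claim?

#1 (€10,608): €965 finishes the deductible; €9,643 goes to coinsurance; coinsurance €9,643 × 15% = €1,446.45. Cost to traveler: €2,411.45. OOP to date €2,411.45. Insurer: €10,608 − €2,411.45 = €8,196.55.
#2 (€5,200): deductible met; 15% of €5,200 = €780. Cost to traveler: €780. OOP to date €3,191.45. Plan pays €5,200 − €780 = €4,420.
#3 (€13,616): deductible met; 15% of €13,616 = €2,042.40. That would push OOP to €5,233.85, over the €5,000 cap, so traveler pays €5,000 − €3,191.45 = €1,808.55. Plan pays €13,616 − €1,808.55 = €11,807.45.

€11,807.45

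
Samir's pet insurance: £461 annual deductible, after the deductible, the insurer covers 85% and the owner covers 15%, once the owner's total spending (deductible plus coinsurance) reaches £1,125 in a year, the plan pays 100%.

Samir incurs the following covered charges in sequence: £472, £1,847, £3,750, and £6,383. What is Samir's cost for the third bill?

Claim 1 (£472): £461 to deductible, leaving £11; 15% of £11 = £1.65. Cost to owner: £462.65. OOP to date £462.65.
Claim 2 (£1,847): deductible already satisfied, so owner's share is 15% × £1,847 = £277.05. Owner pays £277.05; OOP now £739.70.
Claim 3 (£3,750): deductible already satisfied, so owner's share is 15% × £3,750 = £562.50. That would push OOP to £1,302.20, over the £1,125 cap, so owner pays £1,125 − £739.70 = £385.30.

£385.30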